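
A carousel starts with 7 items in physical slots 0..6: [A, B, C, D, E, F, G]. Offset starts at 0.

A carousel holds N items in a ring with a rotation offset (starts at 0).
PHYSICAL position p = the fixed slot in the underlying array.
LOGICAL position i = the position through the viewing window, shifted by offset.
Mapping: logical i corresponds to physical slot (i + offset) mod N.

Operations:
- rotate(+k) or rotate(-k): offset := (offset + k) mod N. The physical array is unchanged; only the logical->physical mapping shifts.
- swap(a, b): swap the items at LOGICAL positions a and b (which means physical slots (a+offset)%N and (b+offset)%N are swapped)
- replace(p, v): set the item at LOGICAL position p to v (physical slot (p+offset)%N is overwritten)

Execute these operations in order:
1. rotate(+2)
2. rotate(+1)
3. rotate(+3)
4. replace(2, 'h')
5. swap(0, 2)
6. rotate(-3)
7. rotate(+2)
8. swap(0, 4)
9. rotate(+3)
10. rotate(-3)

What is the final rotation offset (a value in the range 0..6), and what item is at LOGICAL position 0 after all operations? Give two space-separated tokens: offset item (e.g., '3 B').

Answer: 5 C

Derivation:
After op 1 (rotate(+2)): offset=2, physical=[A,B,C,D,E,F,G], logical=[C,D,E,F,G,A,B]
After op 2 (rotate(+1)): offset=3, physical=[A,B,C,D,E,F,G], logical=[D,E,F,G,A,B,C]
After op 3 (rotate(+3)): offset=6, physical=[A,B,C,D,E,F,G], logical=[G,A,B,C,D,E,F]
After op 4 (replace(2, 'h')): offset=6, physical=[A,h,C,D,E,F,G], logical=[G,A,h,C,D,E,F]
After op 5 (swap(0, 2)): offset=6, physical=[A,G,C,D,E,F,h], logical=[h,A,G,C,D,E,F]
After op 6 (rotate(-3)): offset=3, physical=[A,G,C,D,E,F,h], logical=[D,E,F,h,A,G,C]
After op 7 (rotate(+2)): offset=5, physical=[A,G,C,D,E,F,h], logical=[F,h,A,G,C,D,E]
After op 8 (swap(0, 4)): offset=5, physical=[A,G,F,D,E,C,h], logical=[C,h,A,G,F,D,E]
After op 9 (rotate(+3)): offset=1, physical=[A,G,F,D,E,C,h], logical=[G,F,D,E,C,h,A]
After op 10 (rotate(-3)): offset=5, physical=[A,G,F,D,E,C,h], logical=[C,h,A,G,F,D,E]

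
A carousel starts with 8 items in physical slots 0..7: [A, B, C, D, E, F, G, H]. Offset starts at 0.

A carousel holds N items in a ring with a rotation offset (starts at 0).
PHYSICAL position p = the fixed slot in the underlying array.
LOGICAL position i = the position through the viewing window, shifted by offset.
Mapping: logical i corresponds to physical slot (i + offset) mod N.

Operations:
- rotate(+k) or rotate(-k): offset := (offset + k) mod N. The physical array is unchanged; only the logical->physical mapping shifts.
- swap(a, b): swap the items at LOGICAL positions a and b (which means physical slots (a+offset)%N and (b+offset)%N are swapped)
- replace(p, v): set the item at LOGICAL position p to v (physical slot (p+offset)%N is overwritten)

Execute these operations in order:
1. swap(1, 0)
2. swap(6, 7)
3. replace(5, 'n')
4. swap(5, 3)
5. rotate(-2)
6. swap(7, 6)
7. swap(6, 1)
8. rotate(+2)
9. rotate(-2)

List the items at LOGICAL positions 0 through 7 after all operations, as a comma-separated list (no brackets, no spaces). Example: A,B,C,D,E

After op 1 (swap(1, 0)): offset=0, physical=[B,A,C,D,E,F,G,H], logical=[B,A,C,D,E,F,G,H]
After op 2 (swap(6, 7)): offset=0, physical=[B,A,C,D,E,F,H,G], logical=[B,A,C,D,E,F,H,G]
After op 3 (replace(5, 'n')): offset=0, physical=[B,A,C,D,E,n,H,G], logical=[B,A,C,D,E,n,H,G]
After op 4 (swap(5, 3)): offset=0, physical=[B,A,C,n,E,D,H,G], logical=[B,A,C,n,E,D,H,G]
After op 5 (rotate(-2)): offset=6, physical=[B,A,C,n,E,D,H,G], logical=[H,G,B,A,C,n,E,D]
After op 6 (swap(7, 6)): offset=6, physical=[B,A,C,n,D,E,H,G], logical=[H,G,B,A,C,n,D,E]
After op 7 (swap(6, 1)): offset=6, physical=[B,A,C,n,G,E,H,D], logical=[H,D,B,A,C,n,G,E]
After op 8 (rotate(+2)): offset=0, physical=[B,A,C,n,G,E,H,D], logical=[B,A,C,n,G,E,H,D]
After op 9 (rotate(-2)): offset=6, physical=[B,A,C,n,G,E,H,D], logical=[H,D,B,A,C,n,G,E]

Answer: H,D,B,A,C,n,G,E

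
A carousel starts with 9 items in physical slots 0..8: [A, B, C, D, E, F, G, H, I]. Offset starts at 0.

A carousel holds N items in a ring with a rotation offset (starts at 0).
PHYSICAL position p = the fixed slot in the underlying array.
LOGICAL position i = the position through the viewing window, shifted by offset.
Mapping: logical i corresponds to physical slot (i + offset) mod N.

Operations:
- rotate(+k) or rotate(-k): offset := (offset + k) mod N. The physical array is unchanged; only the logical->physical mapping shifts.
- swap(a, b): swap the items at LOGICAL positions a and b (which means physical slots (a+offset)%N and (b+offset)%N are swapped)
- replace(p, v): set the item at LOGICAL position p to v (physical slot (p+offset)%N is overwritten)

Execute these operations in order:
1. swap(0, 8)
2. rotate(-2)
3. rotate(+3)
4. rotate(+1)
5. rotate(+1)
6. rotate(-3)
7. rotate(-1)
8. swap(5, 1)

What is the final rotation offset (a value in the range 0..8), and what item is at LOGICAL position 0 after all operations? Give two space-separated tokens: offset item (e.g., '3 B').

After op 1 (swap(0, 8)): offset=0, physical=[I,B,C,D,E,F,G,H,A], logical=[I,B,C,D,E,F,G,H,A]
After op 2 (rotate(-2)): offset=7, physical=[I,B,C,D,E,F,G,H,A], logical=[H,A,I,B,C,D,E,F,G]
After op 3 (rotate(+3)): offset=1, physical=[I,B,C,D,E,F,G,H,A], logical=[B,C,D,E,F,G,H,A,I]
After op 4 (rotate(+1)): offset=2, physical=[I,B,C,D,E,F,G,H,A], logical=[C,D,E,F,G,H,A,I,B]
After op 5 (rotate(+1)): offset=3, physical=[I,B,C,D,E,F,G,H,A], logical=[D,E,F,G,H,A,I,B,C]
After op 6 (rotate(-3)): offset=0, physical=[I,B,C,D,E,F,G,H,A], logical=[I,B,C,D,E,F,G,H,A]
After op 7 (rotate(-1)): offset=8, physical=[I,B,C,D,E,F,G,H,A], logical=[A,I,B,C,D,E,F,G,H]
After op 8 (swap(5, 1)): offset=8, physical=[E,B,C,D,I,F,G,H,A], logical=[A,E,B,C,D,I,F,G,H]

Answer: 8 A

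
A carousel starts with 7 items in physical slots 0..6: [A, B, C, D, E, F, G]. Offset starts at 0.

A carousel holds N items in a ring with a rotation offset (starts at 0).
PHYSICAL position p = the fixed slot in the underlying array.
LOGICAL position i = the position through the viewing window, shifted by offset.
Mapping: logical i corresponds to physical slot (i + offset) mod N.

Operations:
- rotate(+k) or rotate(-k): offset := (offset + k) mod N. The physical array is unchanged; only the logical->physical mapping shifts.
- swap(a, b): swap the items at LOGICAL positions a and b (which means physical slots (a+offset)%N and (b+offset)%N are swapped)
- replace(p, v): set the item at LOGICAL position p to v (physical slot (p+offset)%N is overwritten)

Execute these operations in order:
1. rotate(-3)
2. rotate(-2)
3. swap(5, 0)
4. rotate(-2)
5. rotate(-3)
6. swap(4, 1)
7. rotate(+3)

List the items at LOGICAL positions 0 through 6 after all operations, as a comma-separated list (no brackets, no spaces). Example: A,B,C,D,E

Answer: C,F,A,D,E,B,G

Derivation:
After op 1 (rotate(-3)): offset=4, physical=[A,B,C,D,E,F,G], logical=[E,F,G,A,B,C,D]
After op 2 (rotate(-2)): offset=2, physical=[A,B,C,D,E,F,G], logical=[C,D,E,F,G,A,B]
After op 3 (swap(5, 0)): offset=2, physical=[C,B,A,D,E,F,G], logical=[A,D,E,F,G,C,B]
After op 4 (rotate(-2)): offset=0, physical=[C,B,A,D,E,F,G], logical=[C,B,A,D,E,F,G]
After op 5 (rotate(-3)): offset=4, physical=[C,B,A,D,E,F,G], logical=[E,F,G,C,B,A,D]
After op 6 (swap(4, 1)): offset=4, physical=[C,F,A,D,E,B,G], logical=[E,B,G,C,F,A,D]
After op 7 (rotate(+3)): offset=0, physical=[C,F,A,D,E,B,G], logical=[C,F,A,D,E,B,G]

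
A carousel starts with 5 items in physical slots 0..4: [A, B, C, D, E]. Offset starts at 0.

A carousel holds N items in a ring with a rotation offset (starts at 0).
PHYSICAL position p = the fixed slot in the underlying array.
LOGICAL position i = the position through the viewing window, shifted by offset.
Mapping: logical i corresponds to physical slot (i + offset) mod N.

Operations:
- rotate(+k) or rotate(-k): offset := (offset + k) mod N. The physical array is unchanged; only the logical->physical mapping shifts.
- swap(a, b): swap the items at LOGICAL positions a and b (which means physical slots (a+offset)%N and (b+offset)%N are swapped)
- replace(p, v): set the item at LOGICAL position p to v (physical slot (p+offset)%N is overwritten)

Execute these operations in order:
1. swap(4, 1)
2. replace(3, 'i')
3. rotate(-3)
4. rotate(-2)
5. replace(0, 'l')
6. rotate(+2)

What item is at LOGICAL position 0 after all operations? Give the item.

Answer: C

Derivation:
After op 1 (swap(4, 1)): offset=0, physical=[A,E,C,D,B], logical=[A,E,C,D,B]
After op 2 (replace(3, 'i')): offset=0, physical=[A,E,C,i,B], logical=[A,E,C,i,B]
After op 3 (rotate(-3)): offset=2, physical=[A,E,C,i,B], logical=[C,i,B,A,E]
After op 4 (rotate(-2)): offset=0, physical=[A,E,C,i,B], logical=[A,E,C,i,B]
After op 5 (replace(0, 'l')): offset=0, physical=[l,E,C,i,B], logical=[l,E,C,i,B]
After op 6 (rotate(+2)): offset=2, physical=[l,E,C,i,B], logical=[C,i,B,l,E]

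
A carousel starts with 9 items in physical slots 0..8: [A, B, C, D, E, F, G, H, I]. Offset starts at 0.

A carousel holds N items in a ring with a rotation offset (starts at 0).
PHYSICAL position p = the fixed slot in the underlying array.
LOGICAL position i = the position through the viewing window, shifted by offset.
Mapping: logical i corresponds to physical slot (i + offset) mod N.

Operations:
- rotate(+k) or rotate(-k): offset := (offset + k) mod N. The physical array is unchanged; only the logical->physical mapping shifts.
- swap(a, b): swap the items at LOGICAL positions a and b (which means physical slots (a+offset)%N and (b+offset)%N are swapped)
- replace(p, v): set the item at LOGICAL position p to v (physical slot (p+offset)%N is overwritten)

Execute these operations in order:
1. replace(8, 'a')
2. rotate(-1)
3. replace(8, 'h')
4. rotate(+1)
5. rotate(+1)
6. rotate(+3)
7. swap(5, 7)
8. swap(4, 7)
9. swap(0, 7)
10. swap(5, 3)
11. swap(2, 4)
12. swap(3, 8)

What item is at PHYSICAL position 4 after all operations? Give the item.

After op 1 (replace(8, 'a')): offset=0, physical=[A,B,C,D,E,F,G,H,a], logical=[A,B,C,D,E,F,G,H,a]
After op 2 (rotate(-1)): offset=8, physical=[A,B,C,D,E,F,G,H,a], logical=[a,A,B,C,D,E,F,G,H]
After op 3 (replace(8, 'h')): offset=8, physical=[A,B,C,D,E,F,G,h,a], logical=[a,A,B,C,D,E,F,G,h]
After op 4 (rotate(+1)): offset=0, physical=[A,B,C,D,E,F,G,h,a], logical=[A,B,C,D,E,F,G,h,a]
After op 5 (rotate(+1)): offset=1, physical=[A,B,C,D,E,F,G,h,a], logical=[B,C,D,E,F,G,h,a,A]
After op 6 (rotate(+3)): offset=4, physical=[A,B,C,D,E,F,G,h,a], logical=[E,F,G,h,a,A,B,C,D]
After op 7 (swap(5, 7)): offset=4, physical=[C,B,A,D,E,F,G,h,a], logical=[E,F,G,h,a,C,B,A,D]
After op 8 (swap(4, 7)): offset=4, physical=[C,B,a,D,E,F,G,h,A], logical=[E,F,G,h,A,C,B,a,D]
After op 9 (swap(0, 7)): offset=4, physical=[C,B,E,D,a,F,G,h,A], logical=[a,F,G,h,A,C,B,E,D]
After op 10 (swap(5, 3)): offset=4, physical=[h,B,E,D,a,F,G,C,A], logical=[a,F,G,C,A,h,B,E,D]
After op 11 (swap(2, 4)): offset=4, physical=[h,B,E,D,a,F,A,C,G], logical=[a,F,A,C,G,h,B,E,D]
After op 12 (swap(3, 8)): offset=4, physical=[h,B,E,C,a,F,A,D,G], logical=[a,F,A,D,G,h,B,E,C]

Answer: a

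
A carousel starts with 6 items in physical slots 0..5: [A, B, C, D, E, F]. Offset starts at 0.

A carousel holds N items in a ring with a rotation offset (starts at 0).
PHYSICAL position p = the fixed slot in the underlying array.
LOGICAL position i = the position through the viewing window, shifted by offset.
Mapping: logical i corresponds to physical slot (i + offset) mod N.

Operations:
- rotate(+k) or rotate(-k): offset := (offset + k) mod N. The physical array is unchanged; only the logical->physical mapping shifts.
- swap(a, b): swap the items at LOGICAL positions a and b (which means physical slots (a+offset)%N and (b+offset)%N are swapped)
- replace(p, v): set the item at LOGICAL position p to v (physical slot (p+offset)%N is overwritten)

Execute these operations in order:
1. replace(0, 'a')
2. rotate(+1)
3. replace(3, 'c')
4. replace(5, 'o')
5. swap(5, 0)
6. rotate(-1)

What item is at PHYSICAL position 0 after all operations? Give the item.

After op 1 (replace(0, 'a')): offset=0, physical=[a,B,C,D,E,F], logical=[a,B,C,D,E,F]
After op 2 (rotate(+1)): offset=1, physical=[a,B,C,D,E,F], logical=[B,C,D,E,F,a]
After op 3 (replace(3, 'c')): offset=1, physical=[a,B,C,D,c,F], logical=[B,C,D,c,F,a]
After op 4 (replace(5, 'o')): offset=1, physical=[o,B,C,D,c,F], logical=[B,C,D,c,F,o]
After op 5 (swap(5, 0)): offset=1, physical=[B,o,C,D,c,F], logical=[o,C,D,c,F,B]
After op 6 (rotate(-1)): offset=0, physical=[B,o,C,D,c,F], logical=[B,o,C,D,c,F]

Answer: B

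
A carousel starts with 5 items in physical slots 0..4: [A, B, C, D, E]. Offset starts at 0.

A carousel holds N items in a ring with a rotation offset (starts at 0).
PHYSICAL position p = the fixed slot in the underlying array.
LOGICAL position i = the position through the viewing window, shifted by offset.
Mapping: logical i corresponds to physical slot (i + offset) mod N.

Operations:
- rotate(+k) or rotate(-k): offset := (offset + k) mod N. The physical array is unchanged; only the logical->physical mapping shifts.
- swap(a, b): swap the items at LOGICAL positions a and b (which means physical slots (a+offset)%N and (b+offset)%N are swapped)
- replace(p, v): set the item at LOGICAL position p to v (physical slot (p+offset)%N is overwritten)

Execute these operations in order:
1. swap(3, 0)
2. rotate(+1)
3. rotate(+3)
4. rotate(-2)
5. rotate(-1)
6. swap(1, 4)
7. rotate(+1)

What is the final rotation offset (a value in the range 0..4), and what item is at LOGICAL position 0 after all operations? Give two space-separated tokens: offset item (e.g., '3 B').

After op 1 (swap(3, 0)): offset=0, physical=[D,B,C,A,E], logical=[D,B,C,A,E]
After op 2 (rotate(+1)): offset=1, physical=[D,B,C,A,E], logical=[B,C,A,E,D]
After op 3 (rotate(+3)): offset=4, physical=[D,B,C,A,E], logical=[E,D,B,C,A]
After op 4 (rotate(-2)): offset=2, physical=[D,B,C,A,E], logical=[C,A,E,D,B]
After op 5 (rotate(-1)): offset=1, physical=[D,B,C,A,E], logical=[B,C,A,E,D]
After op 6 (swap(1, 4)): offset=1, physical=[C,B,D,A,E], logical=[B,D,A,E,C]
After op 7 (rotate(+1)): offset=2, physical=[C,B,D,A,E], logical=[D,A,E,C,B]

Answer: 2 D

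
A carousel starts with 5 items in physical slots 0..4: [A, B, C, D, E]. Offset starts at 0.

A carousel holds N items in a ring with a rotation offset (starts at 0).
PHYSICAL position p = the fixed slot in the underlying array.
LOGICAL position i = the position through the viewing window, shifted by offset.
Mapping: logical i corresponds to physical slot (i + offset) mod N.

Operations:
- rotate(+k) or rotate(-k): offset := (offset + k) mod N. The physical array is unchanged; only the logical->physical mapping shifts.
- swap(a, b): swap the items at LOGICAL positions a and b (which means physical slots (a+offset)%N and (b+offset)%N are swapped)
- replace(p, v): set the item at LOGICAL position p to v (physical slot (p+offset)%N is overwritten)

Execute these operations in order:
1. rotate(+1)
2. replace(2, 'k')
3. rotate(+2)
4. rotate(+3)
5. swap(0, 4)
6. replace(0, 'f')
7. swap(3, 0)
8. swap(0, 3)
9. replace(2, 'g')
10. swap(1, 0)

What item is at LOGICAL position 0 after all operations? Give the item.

Answer: C

Derivation:
After op 1 (rotate(+1)): offset=1, physical=[A,B,C,D,E], logical=[B,C,D,E,A]
After op 2 (replace(2, 'k')): offset=1, physical=[A,B,C,k,E], logical=[B,C,k,E,A]
After op 3 (rotate(+2)): offset=3, physical=[A,B,C,k,E], logical=[k,E,A,B,C]
After op 4 (rotate(+3)): offset=1, physical=[A,B,C,k,E], logical=[B,C,k,E,A]
After op 5 (swap(0, 4)): offset=1, physical=[B,A,C,k,E], logical=[A,C,k,E,B]
After op 6 (replace(0, 'f')): offset=1, physical=[B,f,C,k,E], logical=[f,C,k,E,B]
After op 7 (swap(3, 0)): offset=1, physical=[B,E,C,k,f], logical=[E,C,k,f,B]
After op 8 (swap(0, 3)): offset=1, physical=[B,f,C,k,E], logical=[f,C,k,E,B]
After op 9 (replace(2, 'g')): offset=1, physical=[B,f,C,g,E], logical=[f,C,g,E,B]
After op 10 (swap(1, 0)): offset=1, physical=[B,C,f,g,E], logical=[C,f,g,E,B]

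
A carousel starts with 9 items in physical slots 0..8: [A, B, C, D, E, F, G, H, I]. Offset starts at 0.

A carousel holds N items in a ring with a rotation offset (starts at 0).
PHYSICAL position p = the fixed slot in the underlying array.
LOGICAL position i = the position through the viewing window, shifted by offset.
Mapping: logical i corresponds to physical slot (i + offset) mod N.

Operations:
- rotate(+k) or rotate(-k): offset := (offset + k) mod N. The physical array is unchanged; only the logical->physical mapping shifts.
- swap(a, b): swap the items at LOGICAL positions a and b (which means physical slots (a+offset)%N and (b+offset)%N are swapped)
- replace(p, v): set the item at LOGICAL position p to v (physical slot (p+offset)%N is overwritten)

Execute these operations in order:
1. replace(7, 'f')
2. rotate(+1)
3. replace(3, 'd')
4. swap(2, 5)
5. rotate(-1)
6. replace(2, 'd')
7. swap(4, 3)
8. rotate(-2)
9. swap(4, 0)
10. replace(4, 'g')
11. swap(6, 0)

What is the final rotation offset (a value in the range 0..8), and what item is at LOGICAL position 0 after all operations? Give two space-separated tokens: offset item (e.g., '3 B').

Answer: 7 G

Derivation:
After op 1 (replace(7, 'f')): offset=0, physical=[A,B,C,D,E,F,G,f,I], logical=[A,B,C,D,E,F,G,f,I]
After op 2 (rotate(+1)): offset=1, physical=[A,B,C,D,E,F,G,f,I], logical=[B,C,D,E,F,G,f,I,A]
After op 3 (replace(3, 'd')): offset=1, physical=[A,B,C,D,d,F,G,f,I], logical=[B,C,D,d,F,G,f,I,A]
After op 4 (swap(2, 5)): offset=1, physical=[A,B,C,G,d,F,D,f,I], logical=[B,C,G,d,F,D,f,I,A]
After op 5 (rotate(-1)): offset=0, physical=[A,B,C,G,d,F,D,f,I], logical=[A,B,C,G,d,F,D,f,I]
After op 6 (replace(2, 'd')): offset=0, physical=[A,B,d,G,d,F,D,f,I], logical=[A,B,d,G,d,F,D,f,I]
After op 7 (swap(4, 3)): offset=0, physical=[A,B,d,d,G,F,D,f,I], logical=[A,B,d,d,G,F,D,f,I]
After op 8 (rotate(-2)): offset=7, physical=[A,B,d,d,G,F,D,f,I], logical=[f,I,A,B,d,d,G,F,D]
After op 9 (swap(4, 0)): offset=7, physical=[A,B,f,d,G,F,D,d,I], logical=[d,I,A,B,f,d,G,F,D]
After op 10 (replace(4, 'g')): offset=7, physical=[A,B,g,d,G,F,D,d,I], logical=[d,I,A,B,g,d,G,F,D]
After op 11 (swap(6, 0)): offset=7, physical=[A,B,g,d,d,F,D,G,I], logical=[G,I,A,B,g,d,d,F,D]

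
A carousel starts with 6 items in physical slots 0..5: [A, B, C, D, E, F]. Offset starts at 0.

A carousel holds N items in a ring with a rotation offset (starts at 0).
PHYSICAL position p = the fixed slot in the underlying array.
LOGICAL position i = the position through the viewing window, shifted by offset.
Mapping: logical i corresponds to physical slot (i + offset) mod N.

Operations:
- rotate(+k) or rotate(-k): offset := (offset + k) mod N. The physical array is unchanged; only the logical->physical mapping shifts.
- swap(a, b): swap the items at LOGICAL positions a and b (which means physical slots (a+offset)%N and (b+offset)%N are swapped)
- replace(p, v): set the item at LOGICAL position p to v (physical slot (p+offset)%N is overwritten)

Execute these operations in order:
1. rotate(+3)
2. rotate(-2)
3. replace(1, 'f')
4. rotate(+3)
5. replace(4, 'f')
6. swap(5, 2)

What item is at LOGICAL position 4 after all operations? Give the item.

Answer: f

Derivation:
After op 1 (rotate(+3)): offset=3, physical=[A,B,C,D,E,F], logical=[D,E,F,A,B,C]
After op 2 (rotate(-2)): offset=1, physical=[A,B,C,D,E,F], logical=[B,C,D,E,F,A]
After op 3 (replace(1, 'f')): offset=1, physical=[A,B,f,D,E,F], logical=[B,f,D,E,F,A]
After op 4 (rotate(+3)): offset=4, physical=[A,B,f,D,E,F], logical=[E,F,A,B,f,D]
After op 5 (replace(4, 'f')): offset=4, physical=[A,B,f,D,E,F], logical=[E,F,A,B,f,D]
After op 6 (swap(5, 2)): offset=4, physical=[D,B,f,A,E,F], logical=[E,F,D,B,f,A]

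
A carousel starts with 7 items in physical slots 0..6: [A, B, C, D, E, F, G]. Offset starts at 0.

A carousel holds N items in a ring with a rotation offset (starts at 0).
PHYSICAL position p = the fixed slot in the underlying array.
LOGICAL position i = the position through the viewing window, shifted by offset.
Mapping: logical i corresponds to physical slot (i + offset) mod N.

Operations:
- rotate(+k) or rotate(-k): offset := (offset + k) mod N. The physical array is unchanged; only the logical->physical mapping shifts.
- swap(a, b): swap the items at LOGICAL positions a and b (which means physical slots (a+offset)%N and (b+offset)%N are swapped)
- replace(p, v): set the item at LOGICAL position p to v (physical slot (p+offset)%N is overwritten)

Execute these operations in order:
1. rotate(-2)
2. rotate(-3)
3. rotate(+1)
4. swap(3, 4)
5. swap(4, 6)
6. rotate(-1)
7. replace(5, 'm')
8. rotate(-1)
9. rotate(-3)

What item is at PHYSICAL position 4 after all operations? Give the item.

After op 1 (rotate(-2)): offset=5, physical=[A,B,C,D,E,F,G], logical=[F,G,A,B,C,D,E]
After op 2 (rotate(-3)): offset=2, physical=[A,B,C,D,E,F,G], logical=[C,D,E,F,G,A,B]
After op 3 (rotate(+1)): offset=3, physical=[A,B,C,D,E,F,G], logical=[D,E,F,G,A,B,C]
After op 4 (swap(3, 4)): offset=3, physical=[G,B,C,D,E,F,A], logical=[D,E,F,A,G,B,C]
After op 5 (swap(4, 6)): offset=3, physical=[C,B,G,D,E,F,A], logical=[D,E,F,A,C,B,G]
After op 6 (rotate(-1)): offset=2, physical=[C,B,G,D,E,F,A], logical=[G,D,E,F,A,C,B]
After op 7 (replace(5, 'm')): offset=2, physical=[m,B,G,D,E,F,A], logical=[G,D,E,F,A,m,B]
After op 8 (rotate(-1)): offset=1, physical=[m,B,G,D,E,F,A], logical=[B,G,D,E,F,A,m]
After op 9 (rotate(-3)): offset=5, physical=[m,B,G,D,E,F,A], logical=[F,A,m,B,G,D,E]

Answer: E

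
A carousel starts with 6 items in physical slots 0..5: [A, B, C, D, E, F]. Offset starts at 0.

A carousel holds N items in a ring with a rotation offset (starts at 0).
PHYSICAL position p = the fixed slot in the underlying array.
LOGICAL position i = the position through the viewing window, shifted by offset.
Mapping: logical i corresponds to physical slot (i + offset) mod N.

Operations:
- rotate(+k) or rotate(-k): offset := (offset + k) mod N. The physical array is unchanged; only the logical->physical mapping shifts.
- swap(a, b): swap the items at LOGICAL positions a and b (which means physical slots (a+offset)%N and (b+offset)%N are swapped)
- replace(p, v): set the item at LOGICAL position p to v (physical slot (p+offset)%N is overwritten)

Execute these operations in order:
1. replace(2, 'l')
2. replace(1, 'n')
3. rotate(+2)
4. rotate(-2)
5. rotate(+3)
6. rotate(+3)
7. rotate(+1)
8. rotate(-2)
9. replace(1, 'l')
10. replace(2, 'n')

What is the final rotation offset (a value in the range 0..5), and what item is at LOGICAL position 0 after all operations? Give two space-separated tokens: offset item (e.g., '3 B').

After op 1 (replace(2, 'l')): offset=0, physical=[A,B,l,D,E,F], logical=[A,B,l,D,E,F]
After op 2 (replace(1, 'n')): offset=0, physical=[A,n,l,D,E,F], logical=[A,n,l,D,E,F]
After op 3 (rotate(+2)): offset=2, physical=[A,n,l,D,E,F], logical=[l,D,E,F,A,n]
After op 4 (rotate(-2)): offset=0, physical=[A,n,l,D,E,F], logical=[A,n,l,D,E,F]
After op 5 (rotate(+3)): offset=3, physical=[A,n,l,D,E,F], logical=[D,E,F,A,n,l]
After op 6 (rotate(+3)): offset=0, physical=[A,n,l,D,E,F], logical=[A,n,l,D,E,F]
After op 7 (rotate(+1)): offset=1, physical=[A,n,l,D,E,F], logical=[n,l,D,E,F,A]
After op 8 (rotate(-2)): offset=5, physical=[A,n,l,D,E,F], logical=[F,A,n,l,D,E]
After op 9 (replace(1, 'l')): offset=5, physical=[l,n,l,D,E,F], logical=[F,l,n,l,D,E]
After op 10 (replace(2, 'n')): offset=5, physical=[l,n,l,D,E,F], logical=[F,l,n,l,D,E]

Answer: 5 F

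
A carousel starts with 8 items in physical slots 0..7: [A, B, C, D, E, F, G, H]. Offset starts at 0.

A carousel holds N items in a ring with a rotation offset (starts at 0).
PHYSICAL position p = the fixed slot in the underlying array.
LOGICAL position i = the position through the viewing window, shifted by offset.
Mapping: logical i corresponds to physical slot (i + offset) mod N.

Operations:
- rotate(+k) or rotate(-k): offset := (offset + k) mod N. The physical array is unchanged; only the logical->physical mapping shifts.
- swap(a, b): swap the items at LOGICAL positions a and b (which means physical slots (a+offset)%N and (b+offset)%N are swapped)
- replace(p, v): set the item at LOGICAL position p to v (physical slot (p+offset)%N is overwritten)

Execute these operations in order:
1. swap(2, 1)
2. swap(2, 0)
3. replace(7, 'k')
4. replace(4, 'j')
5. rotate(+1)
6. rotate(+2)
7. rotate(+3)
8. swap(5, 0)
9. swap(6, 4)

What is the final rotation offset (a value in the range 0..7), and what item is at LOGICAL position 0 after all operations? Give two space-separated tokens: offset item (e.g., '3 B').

Answer: 6 D

Derivation:
After op 1 (swap(2, 1)): offset=0, physical=[A,C,B,D,E,F,G,H], logical=[A,C,B,D,E,F,G,H]
After op 2 (swap(2, 0)): offset=0, physical=[B,C,A,D,E,F,G,H], logical=[B,C,A,D,E,F,G,H]
After op 3 (replace(7, 'k')): offset=0, physical=[B,C,A,D,E,F,G,k], logical=[B,C,A,D,E,F,G,k]
After op 4 (replace(4, 'j')): offset=0, physical=[B,C,A,D,j,F,G,k], logical=[B,C,A,D,j,F,G,k]
After op 5 (rotate(+1)): offset=1, physical=[B,C,A,D,j,F,G,k], logical=[C,A,D,j,F,G,k,B]
After op 6 (rotate(+2)): offset=3, physical=[B,C,A,D,j,F,G,k], logical=[D,j,F,G,k,B,C,A]
After op 7 (rotate(+3)): offset=6, physical=[B,C,A,D,j,F,G,k], logical=[G,k,B,C,A,D,j,F]
After op 8 (swap(5, 0)): offset=6, physical=[B,C,A,G,j,F,D,k], logical=[D,k,B,C,A,G,j,F]
After op 9 (swap(6, 4)): offset=6, physical=[B,C,j,G,A,F,D,k], logical=[D,k,B,C,j,G,A,F]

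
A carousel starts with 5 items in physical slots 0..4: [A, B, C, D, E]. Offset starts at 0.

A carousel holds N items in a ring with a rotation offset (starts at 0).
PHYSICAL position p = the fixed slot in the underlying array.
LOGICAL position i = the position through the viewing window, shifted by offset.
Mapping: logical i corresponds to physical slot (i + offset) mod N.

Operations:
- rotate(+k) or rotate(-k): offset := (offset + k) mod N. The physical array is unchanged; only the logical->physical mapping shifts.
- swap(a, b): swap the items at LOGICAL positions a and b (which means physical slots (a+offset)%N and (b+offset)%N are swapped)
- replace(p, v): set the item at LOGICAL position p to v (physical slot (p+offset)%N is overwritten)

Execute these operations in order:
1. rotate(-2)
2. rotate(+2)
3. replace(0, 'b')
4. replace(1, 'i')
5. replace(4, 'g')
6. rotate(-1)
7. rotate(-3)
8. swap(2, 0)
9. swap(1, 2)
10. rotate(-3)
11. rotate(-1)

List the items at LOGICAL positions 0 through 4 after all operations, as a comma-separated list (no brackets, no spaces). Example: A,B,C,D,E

Answer: i,C,g,b,D

Derivation:
After op 1 (rotate(-2)): offset=3, physical=[A,B,C,D,E], logical=[D,E,A,B,C]
After op 2 (rotate(+2)): offset=0, physical=[A,B,C,D,E], logical=[A,B,C,D,E]
After op 3 (replace(0, 'b')): offset=0, physical=[b,B,C,D,E], logical=[b,B,C,D,E]
After op 4 (replace(1, 'i')): offset=0, physical=[b,i,C,D,E], logical=[b,i,C,D,E]
After op 5 (replace(4, 'g')): offset=0, physical=[b,i,C,D,g], logical=[b,i,C,D,g]
After op 6 (rotate(-1)): offset=4, physical=[b,i,C,D,g], logical=[g,b,i,C,D]
After op 7 (rotate(-3)): offset=1, physical=[b,i,C,D,g], logical=[i,C,D,g,b]
After op 8 (swap(2, 0)): offset=1, physical=[b,D,C,i,g], logical=[D,C,i,g,b]
After op 9 (swap(1, 2)): offset=1, physical=[b,D,i,C,g], logical=[D,i,C,g,b]
After op 10 (rotate(-3)): offset=3, physical=[b,D,i,C,g], logical=[C,g,b,D,i]
After op 11 (rotate(-1)): offset=2, physical=[b,D,i,C,g], logical=[i,C,g,b,D]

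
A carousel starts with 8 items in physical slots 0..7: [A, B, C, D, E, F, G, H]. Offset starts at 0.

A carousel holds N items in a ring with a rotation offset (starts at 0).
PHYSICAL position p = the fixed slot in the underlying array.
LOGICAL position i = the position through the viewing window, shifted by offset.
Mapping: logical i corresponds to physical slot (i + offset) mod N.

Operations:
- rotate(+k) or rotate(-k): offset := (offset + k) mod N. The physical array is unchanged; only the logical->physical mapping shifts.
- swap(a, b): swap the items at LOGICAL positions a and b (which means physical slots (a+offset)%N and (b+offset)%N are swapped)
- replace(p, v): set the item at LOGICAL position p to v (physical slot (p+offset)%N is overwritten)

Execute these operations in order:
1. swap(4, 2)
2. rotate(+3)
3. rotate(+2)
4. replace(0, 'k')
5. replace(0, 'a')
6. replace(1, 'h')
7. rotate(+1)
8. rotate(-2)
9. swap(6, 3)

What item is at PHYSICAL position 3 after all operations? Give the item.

Answer: D

Derivation:
After op 1 (swap(4, 2)): offset=0, physical=[A,B,E,D,C,F,G,H], logical=[A,B,E,D,C,F,G,H]
After op 2 (rotate(+3)): offset=3, physical=[A,B,E,D,C,F,G,H], logical=[D,C,F,G,H,A,B,E]
After op 3 (rotate(+2)): offset=5, physical=[A,B,E,D,C,F,G,H], logical=[F,G,H,A,B,E,D,C]
After op 4 (replace(0, 'k')): offset=5, physical=[A,B,E,D,C,k,G,H], logical=[k,G,H,A,B,E,D,C]
After op 5 (replace(0, 'a')): offset=5, physical=[A,B,E,D,C,a,G,H], logical=[a,G,H,A,B,E,D,C]
After op 6 (replace(1, 'h')): offset=5, physical=[A,B,E,D,C,a,h,H], logical=[a,h,H,A,B,E,D,C]
After op 7 (rotate(+1)): offset=6, physical=[A,B,E,D,C,a,h,H], logical=[h,H,A,B,E,D,C,a]
After op 8 (rotate(-2)): offset=4, physical=[A,B,E,D,C,a,h,H], logical=[C,a,h,H,A,B,E,D]
After op 9 (swap(6, 3)): offset=4, physical=[A,B,H,D,C,a,h,E], logical=[C,a,h,E,A,B,H,D]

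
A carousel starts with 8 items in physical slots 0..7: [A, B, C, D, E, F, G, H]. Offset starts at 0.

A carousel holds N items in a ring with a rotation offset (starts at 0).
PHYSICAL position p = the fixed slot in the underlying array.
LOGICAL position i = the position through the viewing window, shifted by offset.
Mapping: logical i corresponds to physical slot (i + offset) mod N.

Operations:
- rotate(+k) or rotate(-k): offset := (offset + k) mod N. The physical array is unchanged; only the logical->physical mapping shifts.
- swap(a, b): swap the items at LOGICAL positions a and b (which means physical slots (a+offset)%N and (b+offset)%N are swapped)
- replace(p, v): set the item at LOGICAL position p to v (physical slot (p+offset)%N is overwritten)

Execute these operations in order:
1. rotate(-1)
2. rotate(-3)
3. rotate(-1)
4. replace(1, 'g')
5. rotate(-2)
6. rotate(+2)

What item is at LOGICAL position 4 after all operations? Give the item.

After op 1 (rotate(-1)): offset=7, physical=[A,B,C,D,E,F,G,H], logical=[H,A,B,C,D,E,F,G]
After op 2 (rotate(-3)): offset=4, physical=[A,B,C,D,E,F,G,H], logical=[E,F,G,H,A,B,C,D]
After op 3 (rotate(-1)): offset=3, physical=[A,B,C,D,E,F,G,H], logical=[D,E,F,G,H,A,B,C]
After op 4 (replace(1, 'g')): offset=3, physical=[A,B,C,D,g,F,G,H], logical=[D,g,F,G,H,A,B,C]
After op 5 (rotate(-2)): offset=1, physical=[A,B,C,D,g,F,G,H], logical=[B,C,D,g,F,G,H,A]
After op 6 (rotate(+2)): offset=3, physical=[A,B,C,D,g,F,G,H], logical=[D,g,F,G,H,A,B,C]

Answer: H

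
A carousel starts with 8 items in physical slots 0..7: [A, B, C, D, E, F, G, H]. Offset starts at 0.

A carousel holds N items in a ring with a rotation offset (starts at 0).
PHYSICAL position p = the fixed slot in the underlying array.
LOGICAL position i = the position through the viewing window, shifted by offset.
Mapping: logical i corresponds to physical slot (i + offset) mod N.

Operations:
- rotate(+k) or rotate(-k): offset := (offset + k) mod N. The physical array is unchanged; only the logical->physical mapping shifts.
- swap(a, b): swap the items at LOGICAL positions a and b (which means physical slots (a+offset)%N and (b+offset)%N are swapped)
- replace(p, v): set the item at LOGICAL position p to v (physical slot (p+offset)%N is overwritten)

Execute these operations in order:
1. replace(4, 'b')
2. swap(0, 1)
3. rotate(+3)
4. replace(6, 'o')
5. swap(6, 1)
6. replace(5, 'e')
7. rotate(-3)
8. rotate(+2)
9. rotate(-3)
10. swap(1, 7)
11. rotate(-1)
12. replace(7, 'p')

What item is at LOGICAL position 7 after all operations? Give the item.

Answer: p

Derivation:
After op 1 (replace(4, 'b')): offset=0, physical=[A,B,C,D,b,F,G,H], logical=[A,B,C,D,b,F,G,H]
After op 2 (swap(0, 1)): offset=0, physical=[B,A,C,D,b,F,G,H], logical=[B,A,C,D,b,F,G,H]
After op 3 (rotate(+3)): offset=3, physical=[B,A,C,D,b,F,G,H], logical=[D,b,F,G,H,B,A,C]
After op 4 (replace(6, 'o')): offset=3, physical=[B,o,C,D,b,F,G,H], logical=[D,b,F,G,H,B,o,C]
After op 5 (swap(6, 1)): offset=3, physical=[B,b,C,D,o,F,G,H], logical=[D,o,F,G,H,B,b,C]
After op 6 (replace(5, 'e')): offset=3, physical=[e,b,C,D,o,F,G,H], logical=[D,o,F,G,H,e,b,C]
After op 7 (rotate(-3)): offset=0, physical=[e,b,C,D,o,F,G,H], logical=[e,b,C,D,o,F,G,H]
After op 8 (rotate(+2)): offset=2, physical=[e,b,C,D,o,F,G,H], logical=[C,D,o,F,G,H,e,b]
After op 9 (rotate(-3)): offset=7, physical=[e,b,C,D,o,F,G,H], logical=[H,e,b,C,D,o,F,G]
After op 10 (swap(1, 7)): offset=7, physical=[G,b,C,D,o,F,e,H], logical=[H,G,b,C,D,o,F,e]
After op 11 (rotate(-1)): offset=6, physical=[G,b,C,D,o,F,e,H], logical=[e,H,G,b,C,D,o,F]
After op 12 (replace(7, 'p')): offset=6, physical=[G,b,C,D,o,p,e,H], logical=[e,H,G,b,C,D,o,p]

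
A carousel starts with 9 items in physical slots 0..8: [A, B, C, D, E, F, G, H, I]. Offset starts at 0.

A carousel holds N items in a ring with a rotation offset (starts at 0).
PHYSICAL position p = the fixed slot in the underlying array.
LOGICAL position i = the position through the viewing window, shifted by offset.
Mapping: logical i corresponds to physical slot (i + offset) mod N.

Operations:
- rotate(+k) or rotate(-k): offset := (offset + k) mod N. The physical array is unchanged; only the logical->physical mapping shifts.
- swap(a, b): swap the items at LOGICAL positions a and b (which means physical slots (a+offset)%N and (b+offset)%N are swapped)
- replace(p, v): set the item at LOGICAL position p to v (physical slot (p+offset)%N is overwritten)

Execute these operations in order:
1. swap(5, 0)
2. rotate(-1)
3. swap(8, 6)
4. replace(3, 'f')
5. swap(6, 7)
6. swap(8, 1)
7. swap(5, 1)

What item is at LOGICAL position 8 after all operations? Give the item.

Answer: F

Derivation:
After op 1 (swap(5, 0)): offset=0, physical=[F,B,C,D,E,A,G,H,I], logical=[F,B,C,D,E,A,G,H,I]
After op 2 (rotate(-1)): offset=8, physical=[F,B,C,D,E,A,G,H,I], logical=[I,F,B,C,D,E,A,G,H]
After op 3 (swap(8, 6)): offset=8, physical=[F,B,C,D,E,H,G,A,I], logical=[I,F,B,C,D,E,H,G,A]
After op 4 (replace(3, 'f')): offset=8, physical=[F,B,f,D,E,H,G,A,I], logical=[I,F,B,f,D,E,H,G,A]
After op 5 (swap(6, 7)): offset=8, physical=[F,B,f,D,E,G,H,A,I], logical=[I,F,B,f,D,E,G,H,A]
After op 6 (swap(8, 1)): offset=8, physical=[A,B,f,D,E,G,H,F,I], logical=[I,A,B,f,D,E,G,H,F]
After op 7 (swap(5, 1)): offset=8, physical=[E,B,f,D,A,G,H,F,I], logical=[I,E,B,f,D,A,G,H,F]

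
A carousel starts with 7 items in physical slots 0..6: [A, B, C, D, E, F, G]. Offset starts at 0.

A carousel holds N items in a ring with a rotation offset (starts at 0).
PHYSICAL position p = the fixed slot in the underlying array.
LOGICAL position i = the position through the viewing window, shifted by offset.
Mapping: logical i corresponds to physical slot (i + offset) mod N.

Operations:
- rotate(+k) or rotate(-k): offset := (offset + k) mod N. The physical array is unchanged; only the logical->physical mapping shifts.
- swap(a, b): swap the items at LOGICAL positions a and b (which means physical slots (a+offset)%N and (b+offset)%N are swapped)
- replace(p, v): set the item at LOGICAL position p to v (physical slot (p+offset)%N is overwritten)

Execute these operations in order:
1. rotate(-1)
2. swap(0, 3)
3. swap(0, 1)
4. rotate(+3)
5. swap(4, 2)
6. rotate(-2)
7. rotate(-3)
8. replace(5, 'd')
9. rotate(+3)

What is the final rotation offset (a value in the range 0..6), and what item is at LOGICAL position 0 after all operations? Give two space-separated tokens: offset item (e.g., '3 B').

After op 1 (rotate(-1)): offset=6, physical=[A,B,C,D,E,F,G], logical=[G,A,B,C,D,E,F]
After op 2 (swap(0, 3)): offset=6, physical=[A,B,G,D,E,F,C], logical=[C,A,B,G,D,E,F]
After op 3 (swap(0, 1)): offset=6, physical=[C,B,G,D,E,F,A], logical=[A,C,B,G,D,E,F]
After op 4 (rotate(+3)): offset=2, physical=[C,B,G,D,E,F,A], logical=[G,D,E,F,A,C,B]
After op 5 (swap(4, 2)): offset=2, physical=[C,B,G,D,A,F,E], logical=[G,D,A,F,E,C,B]
After op 6 (rotate(-2)): offset=0, physical=[C,B,G,D,A,F,E], logical=[C,B,G,D,A,F,E]
After op 7 (rotate(-3)): offset=4, physical=[C,B,G,D,A,F,E], logical=[A,F,E,C,B,G,D]
After op 8 (replace(5, 'd')): offset=4, physical=[C,B,d,D,A,F,E], logical=[A,F,E,C,B,d,D]
After op 9 (rotate(+3)): offset=0, physical=[C,B,d,D,A,F,E], logical=[C,B,d,D,A,F,E]

Answer: 0 C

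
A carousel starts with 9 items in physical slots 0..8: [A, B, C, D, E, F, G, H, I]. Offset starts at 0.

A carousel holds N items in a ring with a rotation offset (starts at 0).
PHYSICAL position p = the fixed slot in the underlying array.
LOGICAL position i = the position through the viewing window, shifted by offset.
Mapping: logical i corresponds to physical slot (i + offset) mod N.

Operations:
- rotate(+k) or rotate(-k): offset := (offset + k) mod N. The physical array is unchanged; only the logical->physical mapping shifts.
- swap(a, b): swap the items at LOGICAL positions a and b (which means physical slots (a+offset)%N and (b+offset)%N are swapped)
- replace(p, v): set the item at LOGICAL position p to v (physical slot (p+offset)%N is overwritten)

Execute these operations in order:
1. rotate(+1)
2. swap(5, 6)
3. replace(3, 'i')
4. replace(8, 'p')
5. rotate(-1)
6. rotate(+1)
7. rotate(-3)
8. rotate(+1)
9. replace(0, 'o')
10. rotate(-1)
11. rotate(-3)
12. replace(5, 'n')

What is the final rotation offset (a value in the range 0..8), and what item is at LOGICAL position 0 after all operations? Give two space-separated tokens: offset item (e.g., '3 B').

After op 1 (rotate(+1)): offset=1, physical=[A,B,C,D,E,F,G,H,I], logical=[B,C,D,E,F,G,H,I,A]
After op 2 (swap(5, 6)): offset=1, physical=[A,B,C,D,E,F,H,G,I], logical=[B,C,D,E,F,H,G,I,A]
After op 3 (replace(3, 'i')): offset=1, physical=[A,B,C,D,i,F,H,G,I], logical=[B,C,D,i,F,H,G,I,A]
After op 4 (replace(8, 'p')): offset=1, physical=[p,B,C,D,i,F,H,G,I], logical=[B,C,D,i,F,H,G,I,p]
After op 5 (rotate(-1)): offset=0, physical=[p,B,C,D,i,F,H,G,I], logical=[p,B,C,D,i,F,H,G,I]
After op 6 (rotate(+1)): offset=1, physical=[p,B,C,D,i,F,H,G,I], logical=[B,C,D,i,F,H,G,I,p]
After op 7 (rotate(-3)): offset=7, physical=[p,B,C,D,i,F,H,G,I], logical=[G,I,p,B,C,D,i,F,H]
After op 8 (rotate(+1)): offset=8, physical=[p,B,C,D,i,F,H,G,I], logical=[I,p,B,C,D,i,F,H,G]
After op 9 (replace(0, 'o')): offset=8, physical=[p,B,C,D,i,F,H,G,o], logical=[o,p,B,C,D,i,F,H,G]
After op 10 (rotate(-1)): offset=7, physical=[p,B,C,D,i,F,H,G,o], logical=[G,o,p,B,C,D,i,F,H]
After op 11 (rotate(-3)): offset=4, physical=[p,B,C,D,i,F,H,G,o], logical=[i,F,H,G,o,p,B,C,D]
After op 12 (replace(5, 'n')): offset=4, physical=[n,B,C,D,i,F,H,G,o], logical=[i,F,H,G,o,n,B,C,D]

Answer: 4 i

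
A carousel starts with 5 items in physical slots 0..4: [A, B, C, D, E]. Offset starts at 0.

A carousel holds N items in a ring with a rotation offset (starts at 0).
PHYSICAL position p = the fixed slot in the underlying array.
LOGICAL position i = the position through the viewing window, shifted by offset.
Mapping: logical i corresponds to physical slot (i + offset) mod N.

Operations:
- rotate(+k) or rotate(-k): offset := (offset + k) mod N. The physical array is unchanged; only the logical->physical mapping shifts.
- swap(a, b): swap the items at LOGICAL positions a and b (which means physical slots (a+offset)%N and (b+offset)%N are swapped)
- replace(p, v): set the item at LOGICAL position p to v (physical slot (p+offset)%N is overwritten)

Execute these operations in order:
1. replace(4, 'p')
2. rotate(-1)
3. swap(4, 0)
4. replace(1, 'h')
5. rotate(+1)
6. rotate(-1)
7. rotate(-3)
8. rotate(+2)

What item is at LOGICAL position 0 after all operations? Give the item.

After op 1 (replace(4, 'p')): offset=0, physical=[A,B,C,D,p], logical=[A,B,C,D,p]
After op 2 (rotate(-1)): offset=4, physical=[A,B,C,D,p], logical=[p,A,B,C,D]
After op 3 (swap(4, 0)): offset=4, physical=[A,B,C,p,D], logical=[D,A,B,C,p]
After op 4 (replace(1, 'h')): offset=4, physical=[h,B,C,p,D], logical=[D,h,B,C,p]
After op 5 (rotate(+1)): offset=0, physical=[h,B,C,p,D], logical=[h,B,C,p,D]
After op 6 (rotate(-1)): offset=4, physical=[h,B,C,p,D], logical=[D,h,B,C,p]
After op 7 (rotate(-3)): offset=1, physical=[h,B,C,p,D], logical=[B,C,p,D,h]
After op 8 (rotate(+2)): offset=3, physical=[h,B,C,p,D], logical=[p,D,h,B,C]

Answer: p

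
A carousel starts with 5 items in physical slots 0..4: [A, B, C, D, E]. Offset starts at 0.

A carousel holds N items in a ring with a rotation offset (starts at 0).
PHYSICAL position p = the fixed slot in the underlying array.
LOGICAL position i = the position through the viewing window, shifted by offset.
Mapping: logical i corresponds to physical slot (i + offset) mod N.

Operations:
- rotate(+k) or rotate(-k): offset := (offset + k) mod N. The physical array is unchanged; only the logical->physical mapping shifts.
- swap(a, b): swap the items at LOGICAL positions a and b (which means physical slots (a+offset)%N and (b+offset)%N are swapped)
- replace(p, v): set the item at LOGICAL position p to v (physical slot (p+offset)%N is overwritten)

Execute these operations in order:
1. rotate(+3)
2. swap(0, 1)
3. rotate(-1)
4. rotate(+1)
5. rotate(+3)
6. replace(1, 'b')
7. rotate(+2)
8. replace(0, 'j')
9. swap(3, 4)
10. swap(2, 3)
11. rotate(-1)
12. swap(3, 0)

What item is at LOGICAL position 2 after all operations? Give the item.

After op 1 (rotate(+3)): offset=3, physical=[A,B,C,D,E], logical=[D,E,A,B,C]
After op 2 (swap(0, 1)): offset=3, physical=[A,B,C,E,D], logical=[E,D,A,B,C]
After op 3 (rotate(-1)): offset=2, physical=[A,B,C,E,D], logical=[C,E,D,A,B]
After op 4 (rotate(+1)): offset=3, physical=[A,B,C,E,D], logical=[E,D,A,B,C]
After op 5 (rotate(+3)): offset=1, physical=[A,B,C,E,D], logical=[B,C,E,D,A]
After op 6 (replace(1, 'b')): offset=1, physical=[A,B,b,E,D], logical=[B,b,E,D,A]
After op 7 (rotate(+2)): offset=3, physical=[A,B,b,E,D], logical=[E,D,A,B,b]
After op 8 (replace(0, 'j')): offset=3, physical=[A,B,b,j,D], logical=[j,D,A,B,b]
After op 9 (swap(3, 4)): offset=3, physical=[A,b,B,j,D], logical=[j,D,A,b,B]
After op 10 (swap(2, 3)): offset=3, physical=[b,A,B,j,D], logical=[j,D,b,A,B]
After op 11 (rotate(-1)): offset=2, physical=[b,A,B,j,D], logical=[B,j,D,b,A]
After op 12 (swap(3, 0)): offset=2, physical=[B,A,b,j,D], logical=[b,j,D,B,A]

Answer: D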